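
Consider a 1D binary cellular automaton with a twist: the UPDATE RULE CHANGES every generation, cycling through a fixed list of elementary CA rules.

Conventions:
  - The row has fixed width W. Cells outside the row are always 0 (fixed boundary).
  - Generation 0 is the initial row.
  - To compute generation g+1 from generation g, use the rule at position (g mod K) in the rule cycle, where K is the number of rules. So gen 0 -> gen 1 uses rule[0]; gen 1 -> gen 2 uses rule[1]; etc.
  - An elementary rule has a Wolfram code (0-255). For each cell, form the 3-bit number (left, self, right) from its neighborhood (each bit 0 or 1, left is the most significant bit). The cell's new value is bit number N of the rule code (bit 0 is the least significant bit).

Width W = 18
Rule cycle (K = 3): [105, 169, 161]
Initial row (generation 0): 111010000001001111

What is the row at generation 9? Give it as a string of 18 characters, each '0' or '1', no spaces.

Gen 0: 111010000001001111
Gen 1 (rule 105): 101100111100001001
Gen 2 (rule 169): 011000111001100000
Gen 3 (rule 161): 000010010000001111
Gen 4 (rule 105): 111000000111101001
Gen 5 (rule 169): 110011110111010000
Gen 6 (rule 161): 000001101010100111
Gen 7 (rule 105): 111101110101000101
Gen 8 (rule 169): 111011101010010010
Gen 9 (rule 161): 010101010100000000

Answer: 010101010100000000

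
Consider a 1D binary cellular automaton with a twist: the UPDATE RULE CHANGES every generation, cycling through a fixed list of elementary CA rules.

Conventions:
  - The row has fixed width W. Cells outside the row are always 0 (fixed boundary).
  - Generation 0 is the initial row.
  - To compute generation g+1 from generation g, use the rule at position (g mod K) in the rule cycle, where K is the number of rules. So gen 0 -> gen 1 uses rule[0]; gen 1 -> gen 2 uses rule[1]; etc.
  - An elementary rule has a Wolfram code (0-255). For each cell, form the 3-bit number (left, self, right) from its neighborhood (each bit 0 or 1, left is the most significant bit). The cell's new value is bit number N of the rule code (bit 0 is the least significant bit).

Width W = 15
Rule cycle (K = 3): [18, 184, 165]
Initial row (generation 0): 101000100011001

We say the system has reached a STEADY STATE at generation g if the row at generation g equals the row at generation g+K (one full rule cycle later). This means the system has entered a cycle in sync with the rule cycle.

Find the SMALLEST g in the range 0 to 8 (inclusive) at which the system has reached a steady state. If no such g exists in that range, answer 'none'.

Answer: 4

Derivation:
Gen 0: 101000100011001
Gen 1 (rule 18): 000101010100110
Gen 2 (rule 184): 000010101010101
Gen 3 (rule 165): 111011111111111
Gen 4 (rule 18): 000000000000000
Gen 5 (rule 184): 000000000000000
Gen 6 (rule 165): 111111111111111
Gen 7 (rule 18): 000000000000000
Gen 8 (rule 184): 000000000000000
Gen 9 (rule 165): 111111111111111
Gen 10 (rule 18): 000000000000000
Gen 11 (rule 184): 000000000000000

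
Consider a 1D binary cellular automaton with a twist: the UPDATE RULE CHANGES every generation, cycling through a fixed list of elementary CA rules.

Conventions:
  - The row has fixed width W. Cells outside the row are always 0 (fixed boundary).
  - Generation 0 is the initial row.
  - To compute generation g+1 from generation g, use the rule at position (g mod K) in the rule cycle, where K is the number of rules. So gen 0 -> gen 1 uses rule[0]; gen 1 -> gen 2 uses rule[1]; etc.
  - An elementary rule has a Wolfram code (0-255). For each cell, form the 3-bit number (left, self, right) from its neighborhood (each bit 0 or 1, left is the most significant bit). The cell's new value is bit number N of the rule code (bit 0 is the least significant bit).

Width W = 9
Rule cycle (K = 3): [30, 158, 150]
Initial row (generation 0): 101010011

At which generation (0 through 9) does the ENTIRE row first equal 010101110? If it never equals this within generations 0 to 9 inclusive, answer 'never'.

Gen 0: 101010011
Gen 1 (rule 30): 101011110
Gen 2 (rule 158): 101011101
Gen 3 (rule 150): 101001001
Gen 4 (rule 30): 101111111
Gen 5 (rule 158): 101111110
Gen 6 (rule 150): 100111101
Gen 7 (rule 30): 111100001
Gen 8 (rule 158): 111010011
Gen 9 (rule 150): 010011100

Answer: never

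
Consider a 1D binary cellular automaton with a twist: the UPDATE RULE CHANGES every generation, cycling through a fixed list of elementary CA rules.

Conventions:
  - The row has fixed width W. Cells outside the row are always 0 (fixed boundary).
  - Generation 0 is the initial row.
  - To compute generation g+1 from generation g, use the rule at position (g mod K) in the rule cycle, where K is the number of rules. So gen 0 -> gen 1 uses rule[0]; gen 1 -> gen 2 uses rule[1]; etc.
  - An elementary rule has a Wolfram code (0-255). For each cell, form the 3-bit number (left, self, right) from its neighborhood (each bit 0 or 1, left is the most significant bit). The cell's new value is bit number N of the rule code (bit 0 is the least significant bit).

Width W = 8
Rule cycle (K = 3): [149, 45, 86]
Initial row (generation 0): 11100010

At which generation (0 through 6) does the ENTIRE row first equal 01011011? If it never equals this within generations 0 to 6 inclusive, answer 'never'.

Answer: 1

Derivation:
Gen 0: 11100010
Gen 1 (rule 149): 01011011
Gen 2 (rule 45): 01110110
Gen 3 (rule 86): 10010011
Gen 4 (rule 149): 11011000
Gen 5 (rule 45): 10110011
Gen 6 (rule 86): 10011101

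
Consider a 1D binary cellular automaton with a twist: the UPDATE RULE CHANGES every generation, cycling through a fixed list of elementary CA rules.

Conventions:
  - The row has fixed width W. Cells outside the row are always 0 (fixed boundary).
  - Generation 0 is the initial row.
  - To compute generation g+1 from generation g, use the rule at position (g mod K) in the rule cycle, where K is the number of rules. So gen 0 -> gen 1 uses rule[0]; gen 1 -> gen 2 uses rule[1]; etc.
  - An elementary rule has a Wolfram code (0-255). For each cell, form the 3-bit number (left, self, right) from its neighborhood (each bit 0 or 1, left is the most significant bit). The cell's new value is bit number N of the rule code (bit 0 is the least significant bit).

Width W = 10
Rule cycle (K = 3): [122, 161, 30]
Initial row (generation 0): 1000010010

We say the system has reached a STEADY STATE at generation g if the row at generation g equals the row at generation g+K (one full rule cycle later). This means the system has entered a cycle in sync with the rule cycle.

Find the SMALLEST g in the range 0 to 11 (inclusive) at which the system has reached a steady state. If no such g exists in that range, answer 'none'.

Gen 0: 1000010010
Gen 1 (rule 122): 0100101101
Gen 2 (rule 161): 0000010010
Gen 3 (rule 30): 0000111111
Gen 4 (rule 122): 0001100001
Gen 5 (rule 161): 1100001100
Gen 6 (rule 30): 1010011010
Gen 7 (rule 122): 0101111101
Gen 8 (rule 161): 0010111010
Gen 9 (rule 30): 0110100011
Gen 10 (rule 122): 1111010111
Gen 11 (rule 161): 0110101010
Gen 12 (rule 30): 1100101011
Gen 13 (rule 122): 1111010111
Gen 14 (rule 161): 0110101010

Answer: 10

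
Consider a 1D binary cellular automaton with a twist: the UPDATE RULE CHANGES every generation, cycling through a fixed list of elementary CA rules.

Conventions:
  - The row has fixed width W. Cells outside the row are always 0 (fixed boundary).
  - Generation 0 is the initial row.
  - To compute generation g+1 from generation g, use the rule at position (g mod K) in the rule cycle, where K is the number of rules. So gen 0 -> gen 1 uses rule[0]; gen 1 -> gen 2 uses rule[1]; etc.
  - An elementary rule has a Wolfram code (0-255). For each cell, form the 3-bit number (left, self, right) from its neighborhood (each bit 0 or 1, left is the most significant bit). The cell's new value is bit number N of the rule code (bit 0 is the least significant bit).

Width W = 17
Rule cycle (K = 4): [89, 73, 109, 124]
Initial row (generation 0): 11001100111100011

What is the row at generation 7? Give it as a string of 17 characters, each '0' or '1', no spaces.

Answer: 01001010111100111

Derivation:
Gen 0: 11001100111100011
Gen 1 (rule 89): 11101110100111011
Gen 2 (rule 73): 10101010000101011
Gen 3 (rule 109): 11111110110111111
Gen 4 (rule 124): 10000011111100001
Gen 5 (rule 89): 01111010000111100
Gen 6 (rule 73): 01001000110100101
Gen 7 (rule 109): 01001010111100111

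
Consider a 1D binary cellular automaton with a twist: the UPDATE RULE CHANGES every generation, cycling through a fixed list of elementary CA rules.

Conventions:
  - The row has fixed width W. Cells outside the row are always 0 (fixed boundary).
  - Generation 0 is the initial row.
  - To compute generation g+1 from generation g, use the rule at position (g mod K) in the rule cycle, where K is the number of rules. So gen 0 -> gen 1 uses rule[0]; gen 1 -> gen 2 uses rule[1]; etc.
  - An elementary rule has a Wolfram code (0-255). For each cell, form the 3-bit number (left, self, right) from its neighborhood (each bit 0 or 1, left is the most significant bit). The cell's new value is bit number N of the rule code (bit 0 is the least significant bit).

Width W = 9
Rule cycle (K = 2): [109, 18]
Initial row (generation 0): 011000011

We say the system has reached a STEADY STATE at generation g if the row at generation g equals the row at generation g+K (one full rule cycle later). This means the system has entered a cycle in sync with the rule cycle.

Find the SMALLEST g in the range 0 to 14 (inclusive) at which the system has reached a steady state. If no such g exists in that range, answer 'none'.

Gen 0: 011000011
Gen 1 (rule 109): 011011011
Gen 2 (rule 18): 100000000
Gen 3 (rule 109): 101111111
Gen 4 (rule 18): 000000000
Gen 5 (rule 109): 111111111
Gen 6 (rule 18): 000000000
Gen 7 (rule 109): 111111111
Gen 8 (rule 18): 000000000
Gen 9 (rule 109): 111111111
Gen 10 (rule 18): 000000000
Gen 11 (rule 109): 111111111
Gen 12 (rule 18): 000000000
Gen 13 (rule 109): 111111111
Gen 14 (rule 18): 000000000
Gen 15 (rule 109): 111111111
Gen 16 (rule 18): 000000000

Answer: 4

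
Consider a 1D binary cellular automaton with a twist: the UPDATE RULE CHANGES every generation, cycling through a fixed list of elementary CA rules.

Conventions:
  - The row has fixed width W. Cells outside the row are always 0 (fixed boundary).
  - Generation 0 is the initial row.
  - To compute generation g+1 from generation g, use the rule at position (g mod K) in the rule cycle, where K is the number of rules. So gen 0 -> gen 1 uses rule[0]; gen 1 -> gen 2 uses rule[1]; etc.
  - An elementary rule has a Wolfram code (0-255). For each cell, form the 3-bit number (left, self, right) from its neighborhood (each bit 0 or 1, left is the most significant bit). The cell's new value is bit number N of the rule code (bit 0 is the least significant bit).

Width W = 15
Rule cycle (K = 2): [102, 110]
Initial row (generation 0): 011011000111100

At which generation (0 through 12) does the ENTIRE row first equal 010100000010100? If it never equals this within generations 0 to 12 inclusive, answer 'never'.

Answer: 7

Derivation:
Gen 0: 011011000111100
Gen 1 (rule 102): 101101001000100
Gen 2 (rule 110): 111111011001100
Gen 3 (rule 102): 000001101010100
Gen 4 (rule 110): 000011111111100
Gen 5 (rule 102): 000100000000100
Gen 6 (rule 110): 001100000001100
Gen 7 (rule 102): 010100000010100
Gen 8 (rule 110): 111100000111100
Gen 9 (rule 102): 000100001000100
Gen 10 (rule 110): 001100011001100
Gen 11 (rule 102): 010100101010100
Gen 12 (rule 110): 111101111111100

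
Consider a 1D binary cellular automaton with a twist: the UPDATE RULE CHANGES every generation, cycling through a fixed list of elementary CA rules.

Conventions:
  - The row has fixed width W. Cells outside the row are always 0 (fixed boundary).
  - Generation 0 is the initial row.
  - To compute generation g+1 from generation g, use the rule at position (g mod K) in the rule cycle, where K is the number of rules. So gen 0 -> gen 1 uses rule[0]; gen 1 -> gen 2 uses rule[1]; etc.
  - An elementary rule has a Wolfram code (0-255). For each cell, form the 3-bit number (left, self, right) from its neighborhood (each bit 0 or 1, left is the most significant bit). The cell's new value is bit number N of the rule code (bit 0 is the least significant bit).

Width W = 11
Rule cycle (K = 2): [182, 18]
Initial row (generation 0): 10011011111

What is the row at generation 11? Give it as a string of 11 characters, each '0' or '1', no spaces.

Answer: 00100100011

Derivation:
Gen 0: 10011011111
Gen 1 (rule 182): 11100101110
Gen 2 (rule 18): 00011000001
Gen 3 (rule 182): 00100100011
Gen 4 (rule 18): 01011010100
Gen 5 (rule 182): 11100111110
Gen 6 (rule 18): 00011000001
Gen 7 (rule 182): 00100100011
Gen 8 (rule 18): 01011010100
Gen 9 (rule 182): 11100111110
Gen 10 (rule 18): 00011000001
Gen 11 (rule 182): 00100100011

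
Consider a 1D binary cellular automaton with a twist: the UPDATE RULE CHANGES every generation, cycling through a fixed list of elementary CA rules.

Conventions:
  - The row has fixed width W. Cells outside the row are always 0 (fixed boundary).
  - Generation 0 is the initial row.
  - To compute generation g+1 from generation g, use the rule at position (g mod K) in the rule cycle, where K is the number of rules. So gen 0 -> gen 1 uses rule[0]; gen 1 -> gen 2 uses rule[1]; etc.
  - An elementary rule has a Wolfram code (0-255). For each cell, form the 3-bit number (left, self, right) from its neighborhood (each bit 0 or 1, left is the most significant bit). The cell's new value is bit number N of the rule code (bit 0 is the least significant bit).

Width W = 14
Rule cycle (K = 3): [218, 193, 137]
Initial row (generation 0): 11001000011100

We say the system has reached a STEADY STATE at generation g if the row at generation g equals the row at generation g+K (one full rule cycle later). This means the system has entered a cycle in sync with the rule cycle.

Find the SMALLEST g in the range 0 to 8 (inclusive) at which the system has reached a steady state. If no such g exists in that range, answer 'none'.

Answer: 4

Derivation:
Gen 0: 11001000011100
Gen 1 (rule 218): 11110100111110
Gen 2 (rule 193): 01110000011110
Gen 3 (rule 137): 01100111011100
Gen 4 (rule 218): 11111111011110
Gen 5 (rule 193): 01111111001110
Gen 6 (rule 137): 01111110001100
Gen 7 (rule 218): 11111111011110
Gen 8 (rule 193): 01111111001110
Gen 9 (rule 137): 01111110001100
Gen 10 (rule 218): 11111111011110
Gen 11 (rule 193): 01111111001110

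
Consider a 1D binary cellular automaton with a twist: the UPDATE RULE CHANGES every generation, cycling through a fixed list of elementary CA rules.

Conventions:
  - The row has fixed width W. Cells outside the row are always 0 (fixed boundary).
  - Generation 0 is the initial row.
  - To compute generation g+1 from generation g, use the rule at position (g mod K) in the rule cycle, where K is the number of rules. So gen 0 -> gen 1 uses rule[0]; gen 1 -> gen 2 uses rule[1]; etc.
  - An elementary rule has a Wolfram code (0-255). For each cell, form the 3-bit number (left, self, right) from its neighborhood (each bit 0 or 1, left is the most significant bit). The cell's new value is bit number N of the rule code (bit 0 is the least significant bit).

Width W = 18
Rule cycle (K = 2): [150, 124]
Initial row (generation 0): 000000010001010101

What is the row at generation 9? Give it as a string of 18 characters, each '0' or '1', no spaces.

Answer: 001011101101111001

Derivation:
Gen 0: 000000010001010101
Gen 1 (rule 150): 000000111011010101
Gen 2 (rule 124): 000000101111111111
Gen 3 (rule 150): 000001100111111110
Gen 4 (rule 124): 000001110100000011
Gen 5 (rule 150): 000010100110000100
Gen 6 (rule 124): 000011110111000110
Gen 7 (rule 150): 000101100010101001
Gen 8 (rule 124): 000111110011111101
Gen 9 (rule 150): 001011101101111001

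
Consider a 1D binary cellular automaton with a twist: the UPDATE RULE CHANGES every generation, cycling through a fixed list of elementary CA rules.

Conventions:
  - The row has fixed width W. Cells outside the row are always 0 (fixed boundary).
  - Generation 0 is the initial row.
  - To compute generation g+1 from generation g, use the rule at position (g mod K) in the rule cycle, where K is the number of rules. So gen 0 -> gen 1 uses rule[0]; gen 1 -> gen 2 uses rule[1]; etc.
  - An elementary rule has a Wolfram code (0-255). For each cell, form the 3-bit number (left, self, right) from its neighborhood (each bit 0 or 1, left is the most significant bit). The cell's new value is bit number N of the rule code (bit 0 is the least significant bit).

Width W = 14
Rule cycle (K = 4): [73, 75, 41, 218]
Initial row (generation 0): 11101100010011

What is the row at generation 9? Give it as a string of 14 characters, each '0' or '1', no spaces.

Answer: 10100000010001

Derivation:
Gen 0: 11101100010011
Gen 1 (rule 73): 10101101000011
Gen 2 (rule 75): 00001100011111
Gen 3 (rule 41): 11101001010000
Gen 4 (rule 218): 11100110001000
Gen 5 (rule 73): 10100110100011
Gen 6 (rule 75): 00001110001111
Gen 7 (rule 41): 11101000101000
Gen 8 (rule 218): 11100101000100
Gen 9 (rule 73): 10100000010001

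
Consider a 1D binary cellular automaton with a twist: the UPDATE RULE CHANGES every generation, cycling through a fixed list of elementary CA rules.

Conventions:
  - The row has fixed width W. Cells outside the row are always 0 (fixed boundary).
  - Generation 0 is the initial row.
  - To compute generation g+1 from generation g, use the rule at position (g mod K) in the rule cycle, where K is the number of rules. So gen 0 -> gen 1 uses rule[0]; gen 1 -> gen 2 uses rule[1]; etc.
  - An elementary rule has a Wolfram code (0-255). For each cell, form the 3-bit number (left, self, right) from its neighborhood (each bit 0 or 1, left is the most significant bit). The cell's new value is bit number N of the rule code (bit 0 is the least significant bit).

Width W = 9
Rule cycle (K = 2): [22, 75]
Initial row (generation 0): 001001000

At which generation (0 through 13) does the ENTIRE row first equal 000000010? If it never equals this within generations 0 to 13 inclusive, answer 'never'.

Gen 0: 001001000
Gen 1 (rule 22): 011111100
Gen 2 (rule 75): 110000101
Gen 3 (rule 22): 001001101
Gen 4 (rule 75): 110011100
Gen 5 (rule 22): 001100010
Gen 6 (rule 75): 111101100
Gen 7 (rule 22): 000000010
Gen 8 (rule 75): 111111100
Gen 9 (rule 22): 000000010
Gen 10 (rule 75): 111111100
Gen 11 (rule 22): 000000010
Gen 12 (rule 75): 111111100
Gen 13 (rule 22): 000000010

Answer: 7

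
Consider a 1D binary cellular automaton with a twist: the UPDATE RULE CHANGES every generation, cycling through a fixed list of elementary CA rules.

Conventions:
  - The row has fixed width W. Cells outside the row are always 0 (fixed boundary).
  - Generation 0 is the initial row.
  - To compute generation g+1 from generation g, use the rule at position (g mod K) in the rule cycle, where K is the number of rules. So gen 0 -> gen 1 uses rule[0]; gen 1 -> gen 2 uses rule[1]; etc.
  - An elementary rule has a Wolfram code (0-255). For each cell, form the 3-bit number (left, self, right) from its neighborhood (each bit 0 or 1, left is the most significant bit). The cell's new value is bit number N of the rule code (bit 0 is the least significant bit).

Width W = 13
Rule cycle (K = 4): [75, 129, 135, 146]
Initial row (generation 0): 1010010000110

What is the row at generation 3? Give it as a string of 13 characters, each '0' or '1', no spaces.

Answer: 0100111101001

Derivation:
Gen 0: 1010010000110
Gen 1 (rule 75): 0000100111110
Gen 2 (rule 129): 1110000011100
Gen 3 (rule 135): 0100111101001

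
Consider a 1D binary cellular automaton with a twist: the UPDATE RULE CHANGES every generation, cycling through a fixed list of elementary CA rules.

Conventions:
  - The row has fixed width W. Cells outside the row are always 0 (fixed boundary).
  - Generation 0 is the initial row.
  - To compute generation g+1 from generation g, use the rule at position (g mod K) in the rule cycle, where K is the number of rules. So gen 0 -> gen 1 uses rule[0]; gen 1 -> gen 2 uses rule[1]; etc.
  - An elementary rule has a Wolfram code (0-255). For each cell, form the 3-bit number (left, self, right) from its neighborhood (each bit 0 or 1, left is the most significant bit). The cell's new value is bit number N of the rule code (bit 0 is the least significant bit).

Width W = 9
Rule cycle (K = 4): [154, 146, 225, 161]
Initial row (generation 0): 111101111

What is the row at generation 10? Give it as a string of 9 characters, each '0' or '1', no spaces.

Gen 0: 111101111
Gen 1 (rule 154): 111001110
Gen 2 (rule 146): 010110101
Gen 3 (rule 225): 001011010
Gen 4 (rule 161): 100100100
Gen 5 (rule 154): 011011010
Gen 6 (rule 146): 100000001
Gen 7 (rule 225): 001111100
Gen 8 (rule 161): 100111001
Gen 9 (rule 154): 011110110
Gen 10 (rule 146): 101100001

Answer: 101100001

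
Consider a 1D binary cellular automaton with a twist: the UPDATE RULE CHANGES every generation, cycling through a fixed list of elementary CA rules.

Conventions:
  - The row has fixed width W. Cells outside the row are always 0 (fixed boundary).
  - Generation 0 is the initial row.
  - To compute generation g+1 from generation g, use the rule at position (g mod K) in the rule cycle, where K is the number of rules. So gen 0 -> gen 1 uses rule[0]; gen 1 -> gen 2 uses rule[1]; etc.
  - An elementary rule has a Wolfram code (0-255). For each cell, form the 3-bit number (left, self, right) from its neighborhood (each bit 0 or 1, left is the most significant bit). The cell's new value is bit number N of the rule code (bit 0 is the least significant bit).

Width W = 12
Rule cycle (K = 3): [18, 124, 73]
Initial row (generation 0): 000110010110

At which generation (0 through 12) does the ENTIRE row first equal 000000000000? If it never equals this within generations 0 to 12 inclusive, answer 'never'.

Gen 0: 000110010110
Gen 1 (rule 18): 001001100001
Gen 2 (rule 124): 001101110001
Gen 3 (rule 73): 101101010100
Gen 4 (rule 18): 000000000010
Gen 5 (rule 124): 000000000011
Gen 6 (rule 73): 111111111011
Gen 7 (rule 18): 000000000000
Gen 8 (rule 124): 000000000000
Gen 9 (rule 73): 111111111111
Gen 10 (rule 18): 000000000000
Gen 11 (rule 124): 000000000000
Gen 12 (rule 73): 111111111111

Answer: 7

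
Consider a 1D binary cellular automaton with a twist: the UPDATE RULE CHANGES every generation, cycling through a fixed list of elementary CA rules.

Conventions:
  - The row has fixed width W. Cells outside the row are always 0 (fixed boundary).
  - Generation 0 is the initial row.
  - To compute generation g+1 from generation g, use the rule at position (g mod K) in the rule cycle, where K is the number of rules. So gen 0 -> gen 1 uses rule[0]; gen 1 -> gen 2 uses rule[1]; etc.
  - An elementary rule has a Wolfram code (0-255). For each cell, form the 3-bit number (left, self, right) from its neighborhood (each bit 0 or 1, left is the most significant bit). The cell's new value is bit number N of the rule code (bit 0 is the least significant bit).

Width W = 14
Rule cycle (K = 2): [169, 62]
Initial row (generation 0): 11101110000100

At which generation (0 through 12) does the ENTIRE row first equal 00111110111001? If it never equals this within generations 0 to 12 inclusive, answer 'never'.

Gen 0: 11101110000100
Gen 1 (rule 169): 11011100110001
Gen 2 (rule 62): 10110011101011
Gen 3 (rule 169): 01100011010110
Gen 4 (rule 62): 11010110111101
Gen 5 (rule 169): 10101101111010
Gen 6 (rule 62): 11111011000111
Gen 7 (rule 169): 11110110010110
Gen 8 (rule 62): 10001101111101
Gen 9 (rule 169): 00101011111010
Gen 10 (rule 62): 01111110000111
Gen 11 (rule 169): 01111100110110
Gen 12 (rule 62): 11000011101101

Answer: never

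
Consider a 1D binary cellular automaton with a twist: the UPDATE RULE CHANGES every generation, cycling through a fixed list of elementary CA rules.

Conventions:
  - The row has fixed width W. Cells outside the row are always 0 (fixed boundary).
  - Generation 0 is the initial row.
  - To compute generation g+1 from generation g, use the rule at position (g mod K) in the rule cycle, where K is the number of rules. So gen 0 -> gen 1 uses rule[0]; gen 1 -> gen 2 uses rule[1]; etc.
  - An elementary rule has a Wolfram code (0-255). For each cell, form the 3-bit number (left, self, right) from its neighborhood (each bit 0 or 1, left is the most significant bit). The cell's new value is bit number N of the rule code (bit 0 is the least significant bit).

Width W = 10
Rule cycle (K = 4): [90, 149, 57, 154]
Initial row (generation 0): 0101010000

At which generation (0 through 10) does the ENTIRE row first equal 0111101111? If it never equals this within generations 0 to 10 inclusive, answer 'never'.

Answer: 10

Derivation:
Gen 0: 0101010000
Gen 1 (rule 90): 1000001000
Gen 2 (rule 149): 1111101111
Gen 3 (rule 57): 1000011000
Gen 4 (rule 154): 0100110100
Gen 5 (rule 90): 1011110010
Gen 6 (rule 149): 1001101011
Gen 7 (rule 57): 0101010110
Gen 8 (rule 154): 1000000101
Gen 9 (rule 90): 0100001000
Gen 10 (rule 149): 0111101111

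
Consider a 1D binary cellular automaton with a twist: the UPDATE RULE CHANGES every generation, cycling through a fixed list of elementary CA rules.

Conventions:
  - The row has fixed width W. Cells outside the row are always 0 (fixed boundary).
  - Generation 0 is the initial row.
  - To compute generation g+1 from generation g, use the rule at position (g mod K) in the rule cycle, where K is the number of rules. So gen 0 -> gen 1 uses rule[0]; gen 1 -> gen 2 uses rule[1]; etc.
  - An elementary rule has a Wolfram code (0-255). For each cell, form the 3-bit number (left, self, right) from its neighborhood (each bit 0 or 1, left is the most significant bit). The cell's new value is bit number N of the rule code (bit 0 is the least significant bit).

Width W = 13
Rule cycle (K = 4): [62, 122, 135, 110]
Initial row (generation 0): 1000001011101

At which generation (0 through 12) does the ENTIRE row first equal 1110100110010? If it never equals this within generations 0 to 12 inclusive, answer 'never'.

Gen 0: 1000001011101
Gen 1 (rule 62): 1100011110011
Gen 2 (rule 122): 1110110011111
Gen 3 (rule 135): 0100000101110
Gen 4 (rule 110): 1100001111010
Gen 5 (rule 62): 1010011000111
Gen 6 (rule 122): 0101111101101
Gen 7 (rule 135): 1100111000001
Gen 8 (rule 110): 1101101000011
Gen 9 (rule 62): 1011011100110
Gen 10 (rule 122): 0111110111111
Gen 11 (rule 135): 1011100011110
Gen 12 (rule 110): 1110100110010

Answer: 12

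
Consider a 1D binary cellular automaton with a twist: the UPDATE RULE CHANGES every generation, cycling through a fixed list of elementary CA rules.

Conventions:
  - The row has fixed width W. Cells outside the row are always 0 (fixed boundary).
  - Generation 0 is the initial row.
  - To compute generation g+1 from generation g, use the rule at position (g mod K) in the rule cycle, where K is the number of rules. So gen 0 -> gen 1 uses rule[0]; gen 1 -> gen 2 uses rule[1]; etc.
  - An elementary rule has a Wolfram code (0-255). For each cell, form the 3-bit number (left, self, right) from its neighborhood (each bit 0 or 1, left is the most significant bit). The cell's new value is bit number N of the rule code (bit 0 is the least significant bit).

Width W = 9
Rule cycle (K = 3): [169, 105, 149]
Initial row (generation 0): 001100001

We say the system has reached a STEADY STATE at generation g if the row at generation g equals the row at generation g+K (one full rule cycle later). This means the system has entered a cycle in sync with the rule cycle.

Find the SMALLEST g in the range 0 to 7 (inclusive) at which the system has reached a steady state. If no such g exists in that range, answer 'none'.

Answer: 6

Derivation:
Gen 0: 001100001
Gen 1 (rule 169): 101001100
Gen 2 (rule 105): 010001101
Gen 3 (rule 149): 011100001
Gen 4 (rule 169): 011001100
Gen 5 (rule 105): 011001101
Gen 6 (rule 149): 000100001
Gen 7 (rule 169): 110001100
Gen 8 (rule 105): 110101101
Gen 9 (rule 149): 000100001
Gen 10 (rule 169): 110001100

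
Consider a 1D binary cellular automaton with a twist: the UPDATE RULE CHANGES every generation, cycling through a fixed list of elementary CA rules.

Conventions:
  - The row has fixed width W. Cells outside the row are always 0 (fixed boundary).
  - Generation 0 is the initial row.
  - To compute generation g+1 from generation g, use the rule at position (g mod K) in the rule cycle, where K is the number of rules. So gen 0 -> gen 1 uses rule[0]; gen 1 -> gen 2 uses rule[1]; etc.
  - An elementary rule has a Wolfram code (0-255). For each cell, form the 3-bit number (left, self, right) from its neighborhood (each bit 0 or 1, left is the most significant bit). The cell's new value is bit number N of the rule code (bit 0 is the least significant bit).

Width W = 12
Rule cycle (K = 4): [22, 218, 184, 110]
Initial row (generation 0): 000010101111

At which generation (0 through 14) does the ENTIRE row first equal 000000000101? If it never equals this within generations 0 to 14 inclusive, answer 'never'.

Gen 0: 000010101111
Gen 1 (rule 22): 000110100000
Gen 2 (rule 218): 001110010000
Gen 3 (rule 184): 001101001000
Gen 4 (rule 110): 011111011000
Gen 5 (rule 22): 100000000100
Gen 6 (rule 218): 010000001010
Gen 7 (rule 184): 001000000101
Gen 8 (rule 110): 011000001111
Gen 9 (rule 22): 100100010000
Gen 10 (rule 218): 011010101000
Gen 11 (rule 184): 010101010100
Gen 12 (rule 110): 111111111100
Gen 13 (rule 22): 000000000010
Gen 14 (rule 218): 000000000101

Answer: 14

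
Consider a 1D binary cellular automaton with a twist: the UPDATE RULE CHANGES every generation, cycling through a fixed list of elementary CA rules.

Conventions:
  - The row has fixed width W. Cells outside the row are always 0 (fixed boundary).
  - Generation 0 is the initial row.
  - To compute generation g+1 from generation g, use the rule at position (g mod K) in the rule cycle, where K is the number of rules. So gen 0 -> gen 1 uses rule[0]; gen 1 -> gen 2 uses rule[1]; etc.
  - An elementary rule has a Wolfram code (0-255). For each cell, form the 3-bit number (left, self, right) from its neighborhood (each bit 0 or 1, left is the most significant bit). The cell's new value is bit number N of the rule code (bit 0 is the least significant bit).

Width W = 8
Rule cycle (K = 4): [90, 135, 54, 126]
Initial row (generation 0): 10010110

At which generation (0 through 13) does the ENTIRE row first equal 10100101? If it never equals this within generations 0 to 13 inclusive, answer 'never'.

Answer: 10

Derivation:
Gen 0: 10010110
Gen 1 (rule 90): 01100111
Gen 2 (rule 135): 10001010
Gen 3 (rule 54): 11011111
Gen 4 (rule 126): 11110001
Gen 5 (rule 90): 10011010
Gen 6 (rule 135): 10100010
Gen 7 (rule 54): 11110111
Gen 8 (rule 126): 10011101
Gen 9 (rule 90): 01110100
Gen 10 (rule 135): 10100101
Gen 11 (rule 54): 11111111
Gen 12 (rule 126): 10000001
Gen 13 (rule 90): 01000010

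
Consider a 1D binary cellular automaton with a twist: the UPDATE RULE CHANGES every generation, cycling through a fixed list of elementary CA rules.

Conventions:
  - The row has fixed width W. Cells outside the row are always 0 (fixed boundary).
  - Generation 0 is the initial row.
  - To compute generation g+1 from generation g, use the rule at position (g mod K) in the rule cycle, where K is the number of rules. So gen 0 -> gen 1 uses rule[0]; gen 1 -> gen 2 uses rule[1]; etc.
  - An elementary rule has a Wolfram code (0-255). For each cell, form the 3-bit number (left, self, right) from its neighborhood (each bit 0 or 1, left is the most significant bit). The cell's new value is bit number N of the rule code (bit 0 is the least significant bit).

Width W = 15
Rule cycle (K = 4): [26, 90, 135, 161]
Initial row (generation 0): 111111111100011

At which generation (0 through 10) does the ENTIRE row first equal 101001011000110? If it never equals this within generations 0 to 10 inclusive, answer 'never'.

Answer: never

Derivation:
Gen 0: 111111111100011
Gen 1 (rule 26): 100000000010110
Gen 2 (rule 90): 010000000100111
Gen 3 (rule 135): 110111111101010
Gen 4 (rule 161): 001011111010100
Gen 5 (rule 26): 010010000000010
Gen 6 (rule 90): 101101000000101
Gen 7 (rule 135): 100001011111101
Gen 8 (rule 161): 001100101111010
Gen 9 (rule 26): 011011001000001
Gen 10 (rule 90): 111011110100010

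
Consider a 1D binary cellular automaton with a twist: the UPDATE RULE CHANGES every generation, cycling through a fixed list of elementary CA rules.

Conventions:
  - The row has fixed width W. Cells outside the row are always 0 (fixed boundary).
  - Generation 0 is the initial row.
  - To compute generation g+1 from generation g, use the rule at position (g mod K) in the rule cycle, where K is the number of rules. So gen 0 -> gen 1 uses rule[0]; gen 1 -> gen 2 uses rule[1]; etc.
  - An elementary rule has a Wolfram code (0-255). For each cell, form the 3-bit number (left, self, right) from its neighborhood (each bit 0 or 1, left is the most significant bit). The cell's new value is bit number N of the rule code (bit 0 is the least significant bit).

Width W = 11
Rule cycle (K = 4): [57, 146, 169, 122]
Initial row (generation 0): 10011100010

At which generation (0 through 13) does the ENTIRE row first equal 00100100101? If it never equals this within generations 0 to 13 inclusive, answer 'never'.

Gen 0: 10011100010
Gen 1 (rule 57): 01010011001
Gen 2 (rule 146): 10001100110
Gen 3 (rule 169): 00101000100
Gen 4 (rule 122): 01010101010
Gen 5 (rule 57): 00101010101
Gen 6 (rule 146): 01000000000
Gen 7 (rule 169): 00011111111
Gen 8 (rule 122): 00110000001
Gen 9 (rule 57): 10101111100
Gen 10 (rule 146): 00000111010
Gen 11 (rule 169): 11110110100
Gen 12 (rule 122): 10011111010
Gen 13 (rule 57): 01010000101

Answer: never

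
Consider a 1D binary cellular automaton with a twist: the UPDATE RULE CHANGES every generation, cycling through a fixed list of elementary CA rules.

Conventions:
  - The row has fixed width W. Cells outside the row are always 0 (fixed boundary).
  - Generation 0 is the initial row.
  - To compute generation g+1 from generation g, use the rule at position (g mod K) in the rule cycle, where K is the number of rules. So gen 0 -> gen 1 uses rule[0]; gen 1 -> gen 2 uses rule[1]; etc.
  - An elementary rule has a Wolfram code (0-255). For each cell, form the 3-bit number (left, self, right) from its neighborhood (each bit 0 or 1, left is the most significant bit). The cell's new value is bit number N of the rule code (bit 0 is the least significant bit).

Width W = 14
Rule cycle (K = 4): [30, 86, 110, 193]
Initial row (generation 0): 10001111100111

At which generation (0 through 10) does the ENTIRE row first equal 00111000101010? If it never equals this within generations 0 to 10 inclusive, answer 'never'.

Gen 0: 10001111100111
Gen 1 (rule 30): 11011000011100
Gen 2 (rule 86): 01001100100110
Gen 3 (rule 110): 11011101101110
Gen 4 (rule 193): 01001100100110
Gen 5 (rule 30): 11111011111101
Gen 6 (rule 86): 00001000000101
Gen 7 (rule 110): 00011000001111
Gen 8 (rule 193): 11001011100111
Gen 9 (rule 30): 10111010011100
Gen 10 (rule 86): 10001011100110

Answer: never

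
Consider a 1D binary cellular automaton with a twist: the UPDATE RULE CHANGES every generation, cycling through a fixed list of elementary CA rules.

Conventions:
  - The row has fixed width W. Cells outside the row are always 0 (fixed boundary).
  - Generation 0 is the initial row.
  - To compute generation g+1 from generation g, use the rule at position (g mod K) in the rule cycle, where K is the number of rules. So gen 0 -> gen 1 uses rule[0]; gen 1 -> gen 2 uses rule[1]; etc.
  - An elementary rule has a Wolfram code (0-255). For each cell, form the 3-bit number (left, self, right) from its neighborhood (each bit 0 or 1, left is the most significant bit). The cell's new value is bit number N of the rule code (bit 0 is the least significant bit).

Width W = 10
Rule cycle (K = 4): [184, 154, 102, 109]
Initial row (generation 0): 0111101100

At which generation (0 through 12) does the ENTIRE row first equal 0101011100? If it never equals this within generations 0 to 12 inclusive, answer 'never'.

Gen 0: 0111101100
Gen 1 (rule 184): 0111011010
Gen 2 (rule 154): 1110010001
Gen 3 (rule 102): 0010110011
Gen 4 (rule 109): 1011110011
Gen 5 (rule 184): 0111101010
Gen 6 (rule 154): 1111000001
Gen 7 (rule 102): 0001000011
Gen 8 (rule 109): 1101011011
Gen 9 (rule 184): 1010110110
Gen 10 (rule 154): 0000100101
Gen 11 (rule 102): 0001101111
Gen 12 (rule 109): 1101111001

Answer: never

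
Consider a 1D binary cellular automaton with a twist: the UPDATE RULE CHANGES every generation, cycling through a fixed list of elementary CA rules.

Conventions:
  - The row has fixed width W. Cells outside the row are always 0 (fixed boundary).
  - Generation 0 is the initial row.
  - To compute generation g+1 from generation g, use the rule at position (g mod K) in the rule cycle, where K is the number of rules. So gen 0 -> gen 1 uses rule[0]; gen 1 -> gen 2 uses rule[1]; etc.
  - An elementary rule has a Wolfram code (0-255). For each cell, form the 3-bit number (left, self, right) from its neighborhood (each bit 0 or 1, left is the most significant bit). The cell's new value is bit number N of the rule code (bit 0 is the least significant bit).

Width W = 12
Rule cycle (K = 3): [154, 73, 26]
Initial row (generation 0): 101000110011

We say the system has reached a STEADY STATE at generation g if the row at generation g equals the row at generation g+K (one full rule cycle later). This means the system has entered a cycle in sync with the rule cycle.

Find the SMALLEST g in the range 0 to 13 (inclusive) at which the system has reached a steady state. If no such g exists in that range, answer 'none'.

Gen 0: 101000110011
Gen 1 (rule 154): 000101101110
Gen 2 (rule 73): 110001101010
Gen 3 (rule 26): 101011000001
Gen 4 (rule 154): 000010100010
Gen 5 (rule 73): 111000001000
Gen 6 (rule 26): 100100010100
Gen 7 (rule 154): 011010100010
Gen 8 (rule 73): 011000001000
Gen 9 (rule 26): 110100010100
Gen 10 (rule 154): 100010100010
Gen 11 (rule 73): 001000001000
Gen 12 (rule 26): 010100010100
Gen 13 (rule 154): 100010100010
Gen 14 (rule 73): 001000001000
Gen 15 (rule 26): 010100010100
Gen 16 (rule 154): 100010100010

Answer: 10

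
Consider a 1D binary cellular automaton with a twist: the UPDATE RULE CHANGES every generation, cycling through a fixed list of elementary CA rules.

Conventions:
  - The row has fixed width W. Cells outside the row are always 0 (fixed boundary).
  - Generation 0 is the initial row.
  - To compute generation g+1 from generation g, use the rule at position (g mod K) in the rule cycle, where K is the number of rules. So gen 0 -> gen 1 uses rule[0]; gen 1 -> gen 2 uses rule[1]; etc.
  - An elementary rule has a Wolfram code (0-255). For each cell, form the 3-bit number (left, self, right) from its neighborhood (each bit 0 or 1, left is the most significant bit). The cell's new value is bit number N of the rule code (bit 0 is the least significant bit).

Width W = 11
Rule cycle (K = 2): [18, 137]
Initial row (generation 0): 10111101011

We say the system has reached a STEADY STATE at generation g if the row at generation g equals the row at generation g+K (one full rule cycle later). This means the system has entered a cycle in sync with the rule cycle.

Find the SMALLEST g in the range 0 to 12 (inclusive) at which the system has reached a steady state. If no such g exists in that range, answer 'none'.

Gen 0: 10111101011
Gen 1 (rule 18): 00000000000
Gen 2 (rule 137): 11111111111
Gen 3 (rule 18): 00000000000
Gen 4 (rule 137): 11111111111
Gen 5 (rule 18): 00000000000
Gen 6 (rule 137): 11111111111
Gen 7 (rule 18): 00000000000
Gen 8 (rule 137): 11111111111
Gen 9 (rule 18): 00000000000
Gen 10 (rule 137): 11111111111
Gen 11 (rule 18): 00000000000
Gen 12 (rule 137): 11111111111
Gen 13 (rule 18): 00000000000
Gen 14 (rule 137): 11111111111

Answer: 1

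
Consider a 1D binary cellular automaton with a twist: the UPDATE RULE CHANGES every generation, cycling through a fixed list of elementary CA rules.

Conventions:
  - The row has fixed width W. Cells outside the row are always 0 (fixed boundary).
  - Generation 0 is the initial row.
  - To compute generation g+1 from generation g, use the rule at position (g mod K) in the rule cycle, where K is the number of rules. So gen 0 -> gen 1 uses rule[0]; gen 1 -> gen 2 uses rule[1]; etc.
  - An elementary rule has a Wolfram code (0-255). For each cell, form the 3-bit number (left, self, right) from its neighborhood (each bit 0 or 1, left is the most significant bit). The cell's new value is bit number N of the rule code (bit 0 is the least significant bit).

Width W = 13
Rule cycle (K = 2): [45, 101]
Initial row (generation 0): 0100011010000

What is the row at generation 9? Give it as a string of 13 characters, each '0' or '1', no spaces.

Answer: 0100010110100

Derivation:
Gen 0: 0100011010000
Gen 1 (rule 45): 0101010110111
Gen 2 (rule 101): 0111111011001
Gen 3 (rule 45): 0100000110001
Gen 4 (rule 101): 0101110010101
Gen 5 (rule 45): 0111000011111
Gen 6 (rule 101): 0001011000001
Gen 7 (rule 45): 1101110011101
Gen 8 (rule 101): 0110010000111
Gen 9 (rule 45): 0100010110100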